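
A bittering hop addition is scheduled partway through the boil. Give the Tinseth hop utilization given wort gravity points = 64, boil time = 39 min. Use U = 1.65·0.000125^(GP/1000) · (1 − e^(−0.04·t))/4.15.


bigness = 1.65·0.000125^(64/1000) = 0.9283
boil_factor = (1 − e^(−0.04·39))/4.15 = 0.1903
U = 0.9283 · 0.1903

0.1767


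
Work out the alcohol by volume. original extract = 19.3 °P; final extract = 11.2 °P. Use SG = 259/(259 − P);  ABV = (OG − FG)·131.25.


OG = 259/(259 − 19.3) = 1.0805
FG = 259/(259 − 11.2) = 1.0452
ABV = (1.0805 − 1.0452)·131.25

4.6357 % ABV


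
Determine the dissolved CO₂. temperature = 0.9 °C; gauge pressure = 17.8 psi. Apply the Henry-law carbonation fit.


vols = (P + 14.695)·(0.01821 + 0.09011·e^(−0.04·T))
vols = (17.8 + 14.695)·(0.01821 + 0.09011·e^(−0.04·0.9))

3.4163 volumes


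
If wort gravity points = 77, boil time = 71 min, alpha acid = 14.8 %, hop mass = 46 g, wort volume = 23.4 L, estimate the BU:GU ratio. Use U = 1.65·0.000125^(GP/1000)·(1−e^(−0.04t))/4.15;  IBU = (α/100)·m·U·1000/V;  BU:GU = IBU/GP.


U = 1.65·0.000125^(77/1000)·(1−e^(−0.04·71))/4.15 = 0.1874
IBU = (14.8/100)·46·0.1874·1000/23.4 = 54.5200
BU:GU = 54.5200/77

0.7081


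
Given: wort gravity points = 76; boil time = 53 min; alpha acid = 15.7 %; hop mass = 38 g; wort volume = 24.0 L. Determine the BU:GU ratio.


U = 1.65·0.000125^(GP/1000)·(1−e^(−0.04t))/4.15;  IBU = (α/100)·m·U·1000/V;  BU:GU = IBU/GP
U = 1.65·0.000125^(76/1000)·(1−e^(−0.04·53))/4.15 = 0.1767
IBU = (15.7/100)·38·0.1767·1000/24.0 = 43.9279
BU:GU = 43.9279/76

0.5780


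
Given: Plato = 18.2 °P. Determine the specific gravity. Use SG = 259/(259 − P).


SG = 259/(259 − 18.2)

1.0756


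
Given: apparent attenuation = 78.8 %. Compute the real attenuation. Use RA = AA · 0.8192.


RA = 78.8 · 0.8192

64.5530 %


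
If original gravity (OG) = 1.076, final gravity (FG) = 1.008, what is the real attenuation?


AA = (OG−FG)/(OG−1)·100;  RA = AA·0.8192
AA = (1.076 − 1.008)/(1.076 − 1)·100 = 89.4737
RA = 89.4737·0.8192

73.2968 %


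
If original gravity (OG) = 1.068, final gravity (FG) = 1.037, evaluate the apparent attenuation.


AA = (OG − FG)/(OG − 1) · 100
AA = (1.068 − 1.037)/(1.068 − 1) · 100

45.5882 %


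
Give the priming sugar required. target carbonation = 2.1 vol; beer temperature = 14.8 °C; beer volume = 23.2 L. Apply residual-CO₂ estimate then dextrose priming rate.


residual = 14.695·(0.01821 + 0.09011·e^(−0.04·T));  sugar = (target − residual)·4.0·V
residual = 14.695·(0.01821 + 0.09011·e^(−0.04·14.8)) = 1.0002
sugar = (2.1 − 1.0002)·4.0·23.2

102.0660 g


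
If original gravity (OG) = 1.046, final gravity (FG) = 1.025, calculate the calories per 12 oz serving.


ABW = (OG−FG)·131.25·0.79/FG;  °P = 259 − 259/SG (for OG→OE and FG→AE);  RE = 0.1808·OE + 0.8192·AE;  Cal = (6.9·ABW + 4·(RE−0.1))·FG·3.55
ABW = (1.046 − 1.025)·131.25·0.79/1.025 = 2.1243
OE = 259 − 259/1.046 = 11.3901 °P
AE = 259 − 259/1.025 = 6.3171 °P
RE = 0.1808·11.3901 + 0.8192·6.3171 = 7.2343 °P
Cal = (6.9·2.1243 + 4·(7.2343−0.1))·1.025·3.55

157.1756 kcal


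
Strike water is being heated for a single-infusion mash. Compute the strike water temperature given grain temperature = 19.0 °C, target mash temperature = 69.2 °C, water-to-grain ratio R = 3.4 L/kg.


T_strike = (0.41/R)·(T_mash − T_grain) + T_mash
T_strike = (0.41/3.4)·(69.2 − 19.0) + 69.2

75.2535 °C


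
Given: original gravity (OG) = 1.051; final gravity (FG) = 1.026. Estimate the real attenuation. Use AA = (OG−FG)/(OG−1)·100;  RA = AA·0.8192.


AA = (1.051 − 1.026)/(1.051 − 1)·100 = 49.0196
RA = 49.0196·0.8192

40.1569 %


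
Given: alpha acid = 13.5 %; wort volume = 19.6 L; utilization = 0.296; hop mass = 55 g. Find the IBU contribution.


IBU = (α/100)·mass·U·1000 / V
IBU = (13.5/100)·55·0.296·1000 / 19.6

112.1327 IBU


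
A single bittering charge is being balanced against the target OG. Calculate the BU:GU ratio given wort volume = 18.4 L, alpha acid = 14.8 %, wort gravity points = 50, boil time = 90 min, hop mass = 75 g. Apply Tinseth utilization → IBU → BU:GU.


U = 1.65·0.000125^(GP/1000)·(1−e^(−0.04t))/4.15;  IBU = (α/100)·m·U·1000/V;  BU:GU = IBU/GP
U = 1.65·0.000125^(50/1000)·(1−e^(−0.04·90))/4.15 = 0.2467
IBU = (14.8/100)·75·0.2467·1000/18.4 = 148.8521
BU:GU = 148.8521/50

2.9770


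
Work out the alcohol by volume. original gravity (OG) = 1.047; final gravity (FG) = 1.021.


ABV = (OG − FG) · 131.25
ABV = (1.047 − 1.021) · 131.25

3.4125 % ABV


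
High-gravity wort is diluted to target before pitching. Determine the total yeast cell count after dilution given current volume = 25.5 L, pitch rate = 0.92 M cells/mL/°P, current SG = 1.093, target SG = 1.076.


V_w = V·((SG_c−1)/(SG_t−1)−1);  °P = 259 − 259/SG_t;  cells = rate·(V+V_w)·°P
V_w = 25.5·((1.093−1)/(1.076−1)−1) = 5.7039
V_final = 25.5 + 5.7039 = 31.2039
°P = 259 − 259/1.076 = 18.2937
cells = 0.92·31.2039·18.2937

525.1682 billion cells


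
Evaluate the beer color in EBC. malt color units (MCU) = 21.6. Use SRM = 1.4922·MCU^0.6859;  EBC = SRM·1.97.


SRM = 1.4922·21.6^0.6859 = 12.2780
EBC = 12.2780·1.97

24.1877 EBC


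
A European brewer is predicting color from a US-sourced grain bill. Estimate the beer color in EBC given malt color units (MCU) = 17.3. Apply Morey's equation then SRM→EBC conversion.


SRM = 1.4922·MCU^0.6859;  EBC = SRM·1.97
SRM = 1.4922·17.3^0.6859 = 10.5439
EBC = 10.5439·1.97

20.7716 EBC


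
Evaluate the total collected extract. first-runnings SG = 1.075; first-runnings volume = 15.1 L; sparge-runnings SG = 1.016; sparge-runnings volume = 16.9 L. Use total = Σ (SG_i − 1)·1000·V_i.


first = (1.075 − 1)·1000·15.1 = 1132.5000
sparge = (1.016 − 1)·1000·16.9 = 270.4000
total = 1132.5000 + 270.4000

1402.9000 gravity·L


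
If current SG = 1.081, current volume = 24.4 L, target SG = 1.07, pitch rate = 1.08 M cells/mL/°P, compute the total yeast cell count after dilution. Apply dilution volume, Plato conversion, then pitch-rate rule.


V_w = V·((SG_c−1)/(SG_t−1)−1);  °P = 259 − 259/SG_t;  cells = rate·(V+V_w)·°P
V_w = 24.4·((1.081−1)/(1.07−1)−1) = 3.8343
V_final = 24.4 + 3.8343 = 28.2343
°P = 259 − 259/1.07 = 16.9439
cells = 1.08·28.2343·16.9439

516.6716 billion cells


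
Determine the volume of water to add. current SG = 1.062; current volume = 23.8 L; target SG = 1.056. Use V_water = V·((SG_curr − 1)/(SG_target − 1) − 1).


V_water = 23.8·((1.062 − 1)/(1.056 − 1) − 1)

2.5500 L


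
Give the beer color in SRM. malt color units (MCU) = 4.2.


SRM = 1.4922 · MCU^0.6859
SRM = 1.4922 · 4.2^0.6859

3.9931 SRM


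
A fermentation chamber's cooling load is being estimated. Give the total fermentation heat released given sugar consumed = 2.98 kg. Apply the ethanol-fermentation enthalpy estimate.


Q = m_sugar · 590 kJ/kg
Q = 2.98 · 590

1758.2000 kJ


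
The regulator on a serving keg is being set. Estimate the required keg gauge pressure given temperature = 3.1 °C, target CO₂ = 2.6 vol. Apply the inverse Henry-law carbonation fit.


psi = vols/(0.01821 + 0.09011·e^(−0.04·T)) − 14.695
psi = 2.6/(0.01821 + 0.09011·e^(−0.04·3.1)) − 14.695

11.8868 psi


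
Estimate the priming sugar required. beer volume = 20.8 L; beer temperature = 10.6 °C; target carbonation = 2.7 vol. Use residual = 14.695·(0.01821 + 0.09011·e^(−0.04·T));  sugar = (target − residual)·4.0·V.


residual = 14.695·(0.01821 + 0.09011·e^(−0.04·10.6)) = 1.1342
sugar = (2.7 − 1.1342)·4.0·20.8

130.2777 g


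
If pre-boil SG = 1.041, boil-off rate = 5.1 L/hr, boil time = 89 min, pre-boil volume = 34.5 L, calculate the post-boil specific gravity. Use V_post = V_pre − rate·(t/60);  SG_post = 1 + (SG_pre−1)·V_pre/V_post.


V_post = 34.5 − 5.1·(89/60) = 26.9350
SG_post = 1 + (1.041 − 1)·34.5/26.9350

1.0525


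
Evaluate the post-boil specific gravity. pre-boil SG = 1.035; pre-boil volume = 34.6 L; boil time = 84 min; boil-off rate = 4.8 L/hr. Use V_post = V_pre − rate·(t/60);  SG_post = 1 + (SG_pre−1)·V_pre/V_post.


V_post = 34.6 − 4.8·(84/60) = 27.8800
SG_post = 1 + (1.035 − 1)·34.6/27.8800

1.0434


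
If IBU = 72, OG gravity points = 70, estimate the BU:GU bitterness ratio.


BU:GU = IBU / OG_points
BU:GU = 72 / 70

1.0286


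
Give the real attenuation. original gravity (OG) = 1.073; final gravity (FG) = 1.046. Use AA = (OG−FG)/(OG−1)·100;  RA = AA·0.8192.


AA = (1.073 − 1.046)/(1.073 − 1)·100 = 36.9863
RA = 36.9863·0.8192

30.2992 %


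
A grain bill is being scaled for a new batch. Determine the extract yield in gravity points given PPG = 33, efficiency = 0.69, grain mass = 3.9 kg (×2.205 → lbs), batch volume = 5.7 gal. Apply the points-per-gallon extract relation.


points = lbs × PPG × eff / vol
lbs = 3.9 × 2.205 = 8.5995
points = 8.5995 × 33 × 0.69 / 5.7

34.3527 points


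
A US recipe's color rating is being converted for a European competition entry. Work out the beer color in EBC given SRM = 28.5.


EBC = SRM · 1.97
EBC = 28.5 · 1.97

56.1450 EBC


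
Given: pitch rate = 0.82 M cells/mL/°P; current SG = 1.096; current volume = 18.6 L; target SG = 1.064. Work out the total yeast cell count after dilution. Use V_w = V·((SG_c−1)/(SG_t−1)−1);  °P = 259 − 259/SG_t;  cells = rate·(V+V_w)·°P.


V_w = 18.6·((1.096−1)/(1.064−1)−1) = 9.3000
V_final = 18.6 + 9.3000 = 27.9000
°P = 259 − 259/1.064 = 15.5789
cells = 0.82·27.9000·15.5789

356.4152 billion cells


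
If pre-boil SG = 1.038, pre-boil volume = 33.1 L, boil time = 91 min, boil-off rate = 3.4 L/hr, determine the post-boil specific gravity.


V_post = V_pre − rate·(t/60);  SG_post = 1 + (SG_pre−1)·V_pre/V_post
V_post = 33.1 − 3.4·(91/60) = 27.9433
SG_post = 1 + (1.038 − 1)·33.1/27.9433

1.0450


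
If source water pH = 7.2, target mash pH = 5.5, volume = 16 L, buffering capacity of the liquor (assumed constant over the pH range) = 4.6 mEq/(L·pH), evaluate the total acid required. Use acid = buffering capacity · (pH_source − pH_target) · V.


acid = 4.6 · (7.2 − 5.5) · 16

125.1200 mEq


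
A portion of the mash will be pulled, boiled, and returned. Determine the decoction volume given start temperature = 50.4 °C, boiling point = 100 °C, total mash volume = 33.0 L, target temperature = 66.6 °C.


V_dec = V_total·(T_target − T_start)/(T_boil − T_start)
V_dec = 33.0·(66.6 − 50.4)/(100 − 50.4)

10.7782 L


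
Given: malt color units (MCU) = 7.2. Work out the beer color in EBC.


SRM = 1.4922·MCU^0.6859;  EBC = SRM·1.97
SRM = 1.4922·7.2^0.6859 = 5.7792
EBC = 5.7792·1.97

11.3851 EBC


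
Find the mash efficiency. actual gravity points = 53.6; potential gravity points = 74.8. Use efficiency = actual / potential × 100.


efficiency = 53.6 / 74.8 × 100

71.6578 %


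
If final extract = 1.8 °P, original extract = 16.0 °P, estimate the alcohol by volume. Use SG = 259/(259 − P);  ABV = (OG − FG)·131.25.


OG = 259/(259 − 16.0) = 1.0658
FG = 259/(259 − 1.8) = 1.0070
ABV = (1.0658 − 1.0070)·131.25

7.7234 % ABV


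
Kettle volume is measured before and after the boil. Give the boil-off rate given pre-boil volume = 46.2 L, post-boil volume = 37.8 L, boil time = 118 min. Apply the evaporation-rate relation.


rate = (V_pre − V_post) / (t_min/60)
rate = (46.2 − 37.8) / (118/60)

4.2712 L/hr


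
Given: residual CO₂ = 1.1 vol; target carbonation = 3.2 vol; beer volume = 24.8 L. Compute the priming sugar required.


sugar = (target − residual)·4.0·V
sugar = (3.2 − 1.1)·4.0·24.8

208.3200 g


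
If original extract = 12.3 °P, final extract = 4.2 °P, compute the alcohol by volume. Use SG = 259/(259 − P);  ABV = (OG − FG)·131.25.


OG = 259/(259 − 12.3) = 1.0499
FG = 259/(259 − 4.2) = 1.0165
ABV = (1.0499 − 1.0165)·131.25

4.3804 % ABV


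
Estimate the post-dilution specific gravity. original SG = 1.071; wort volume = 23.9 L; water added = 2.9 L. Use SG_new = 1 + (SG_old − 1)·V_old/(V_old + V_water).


pts = (1.071 − 1)·1000·23.9/(23.9 + 2.9) = 63.3172
SG_new = 1 + 63.3172/1000

1.0633


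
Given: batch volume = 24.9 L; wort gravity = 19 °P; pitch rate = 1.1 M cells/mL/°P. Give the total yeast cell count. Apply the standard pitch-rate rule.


cells (billions) = rate · V_L · °P
cells = 1.1 · 24.9 · 19

520.4100 billion cells


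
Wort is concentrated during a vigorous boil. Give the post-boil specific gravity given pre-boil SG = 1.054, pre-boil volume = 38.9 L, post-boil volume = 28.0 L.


SG_post = 1 + (SG_pre − 1)·V_pre/V_post
pts_pre = (1.054 − 1)·1000 = 54.0000
pts_post = 54.0000·38.9/28.0 = 75.0214
SG_post = 1 + 75.0214/1000

1.0750


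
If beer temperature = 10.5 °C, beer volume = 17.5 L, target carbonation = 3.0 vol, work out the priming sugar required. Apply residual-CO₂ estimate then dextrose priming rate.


residual = 14.695·(0.01821 + 0.09011·e^(−0.04·T));  sugar = (target − residual)·4.0·V
residual = 14.695·(0.01821 + 0.09011·e^(−0.04·10.5)) = 1.1376
sugar = (3.0 − 1.1376)·4.0·17.5

130.3655 g


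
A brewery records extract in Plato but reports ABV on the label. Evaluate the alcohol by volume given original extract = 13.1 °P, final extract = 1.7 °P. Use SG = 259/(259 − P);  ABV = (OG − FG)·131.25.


OG = 259/(259 − 13.1) = 1.0533
FG = 259/(259 − 1.7) = 1.0066
ABV = (1.0533 − 1.0066)·131.25

6.1250 % ABV


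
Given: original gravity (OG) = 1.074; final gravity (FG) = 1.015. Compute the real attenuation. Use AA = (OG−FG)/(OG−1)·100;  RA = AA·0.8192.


AA = (1.074 − 1.015)/(1.074 − 1)·100 = 79.7297
RA = 79.7297·0.8192

65.3146 %


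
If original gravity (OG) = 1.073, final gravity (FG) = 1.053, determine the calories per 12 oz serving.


ABW = (OG−FG)·131.25·0.79/FG;  °P = 259 − 259/SG (for OG→OE and FG→AE);  RE = 0.1808·OE + 0.8192·AE;  Cal = (6.9·ABW + 4·(RE−0.1))·FG·3.55
ABW = (1.073 − 1.053)·131.25·0.79/1.053 = 1.9694
OE = 259 − 259/1.073 = 17.6207 °P
AE = 259 − 259/1.053 = 13.0361 °P
RE = 0.1808·17.6207 + 0.8192·13.0361 = 13.8650 °P
Cal = (6.9·1.9694 + 4·(13.8650−0.1))·1.053·3.55

256.6188 kcal


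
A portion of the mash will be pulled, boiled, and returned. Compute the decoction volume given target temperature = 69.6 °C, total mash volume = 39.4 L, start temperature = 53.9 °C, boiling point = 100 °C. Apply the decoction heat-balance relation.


V_dec = V_total·(T_target − T_start)/(T_boil − T_start)
V_dec = 39.4·(69.6 − 53.9)/(100 − 53.9)

13.4182 L


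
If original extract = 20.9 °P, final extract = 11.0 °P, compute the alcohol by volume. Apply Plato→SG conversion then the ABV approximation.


SG = 259/(259 − P);  ABV = (OG − FG)·131.25
OG = 259/(259 − 20.9) = 1.0878
FG = 259/(259 − 11.0) = 1.0444
ABV = (1.0878 − 1.0444)·131.25

5.6993 % ABV


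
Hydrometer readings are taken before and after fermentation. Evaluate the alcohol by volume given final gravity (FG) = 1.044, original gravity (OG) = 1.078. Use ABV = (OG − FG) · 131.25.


ABV = (1.078 − 1.044) · 131.25

4.4625 % ABV


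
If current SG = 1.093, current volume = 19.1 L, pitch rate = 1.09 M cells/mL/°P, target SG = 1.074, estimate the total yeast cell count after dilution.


V_w = V·((SG_c−1)/(SG_t−1)−1);  °P = 259 − 259/SG_t;  cells = rate·(V+V_w)·°P
V_w = 19.1·((1.093−1)/(1.074−1)−1) = 4.9041
V_final = 19.1 + 4.9041 = 24.0041
°P = 259 − 259/1.074 = 17.8454
cells = 1.09·24.0041·17.8454

466.9155 billion cells


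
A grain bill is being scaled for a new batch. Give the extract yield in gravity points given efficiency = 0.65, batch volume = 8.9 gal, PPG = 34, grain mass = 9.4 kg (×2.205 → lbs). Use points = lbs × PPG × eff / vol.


lbs = 9.4 × 2.205 = 20.7270
points = 20.7270 × 34 × 0.65 / 8.9

51.4682 points


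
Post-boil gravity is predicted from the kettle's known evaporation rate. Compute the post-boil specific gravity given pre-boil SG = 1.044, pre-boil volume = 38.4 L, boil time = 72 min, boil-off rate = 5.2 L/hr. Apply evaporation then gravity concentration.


V_post = V_pre − rate·(t/60);  SG_post = 1 + (SG_pre−1)·V_pre/V_post
V_post = 38.4 − 5.2·(72/60) = 32.1600
SG_post = 1 + (1.044 − 1)·38.4/32.1600

1.0525


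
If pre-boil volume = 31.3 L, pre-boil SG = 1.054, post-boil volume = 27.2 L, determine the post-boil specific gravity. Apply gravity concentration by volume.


SG_post = 1 + (SG_pre − 1)·V_pre/V_post
pts_pre = (1.054 − 1)·1000 = 54.0000
pts_post = 54.0000·31.3/27.2 = 62.1397
SG_post = 1 + 62.1397/1000

1.0621


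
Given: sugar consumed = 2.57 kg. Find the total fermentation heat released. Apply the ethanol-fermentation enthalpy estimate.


Q = m_sugar · 590 kJ/kg
Q = 2.57 · 590

1516.3000 kJ


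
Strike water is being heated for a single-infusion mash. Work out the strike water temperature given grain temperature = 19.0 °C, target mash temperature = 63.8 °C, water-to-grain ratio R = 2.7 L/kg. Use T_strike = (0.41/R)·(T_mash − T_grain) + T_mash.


T_strike = (0.41/2.7)·(63.8 − 19.0) + 63.8

70.6030 °C


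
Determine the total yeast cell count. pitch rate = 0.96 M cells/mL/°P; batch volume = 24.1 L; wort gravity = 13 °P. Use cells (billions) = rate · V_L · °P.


cells = 0.96 · 24.1 · 13

300.7680 billion cells


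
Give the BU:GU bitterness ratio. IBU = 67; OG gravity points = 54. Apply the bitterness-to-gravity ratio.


BU:GU = IBU / OG_points
BU:GU = 67 / 54

1.2407


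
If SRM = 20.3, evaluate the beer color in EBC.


EBC = SRM · 1.97
EBC = 20.3 · 1.97

39.9910 EBC


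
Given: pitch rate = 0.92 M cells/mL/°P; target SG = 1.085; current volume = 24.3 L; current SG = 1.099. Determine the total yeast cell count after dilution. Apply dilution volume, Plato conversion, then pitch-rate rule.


V_w = V·((SG_c−1)/(SG_t−1)−1);  °P = 259 − 259/SG_t;  cells = rate·(V+V_w)·°P
V_w = 24.3·((1.099−1)/(1.085−1)−1) = 4.0024
V_final = 24.3 + 4.0024 = 28.3024
°P = 259 − 259/1.085 = 20.2903
cells = 0.92·28.3024·20.2903

528.3228 billion cells


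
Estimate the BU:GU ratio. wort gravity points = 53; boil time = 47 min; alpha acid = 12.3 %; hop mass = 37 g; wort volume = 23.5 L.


U = 1.65·0.000125^(GP/1000)·(1−e^(−0.04t))/4.15;  IBU = (α/100)·m·U·1000/V;  BU:GU = IBU/GP
U = 1.65·0.000125^(53/1000)·(1−e^(−0.04·47))/4.15 = 0.2093
IBU = (12.3/100)·37·0.2093·1000/23.5 = 40.5233
BU:GU = 40.5233/53

0.7646


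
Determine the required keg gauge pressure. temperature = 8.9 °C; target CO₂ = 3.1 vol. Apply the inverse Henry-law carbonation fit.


psi = vols/(0.01821 + 0.09011·e^(−0.04·T)) − 14.695
psi = 3.1/(0.01821 + 0.09011·e^(−0.04·8.9)) − 14.695

23.4215 psi


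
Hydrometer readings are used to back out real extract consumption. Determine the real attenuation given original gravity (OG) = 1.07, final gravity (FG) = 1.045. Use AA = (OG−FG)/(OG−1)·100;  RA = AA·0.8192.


AA = (1.07 − 1.045)/(1.07 − 1)·100 = 35.7143
RA = 35.7143·0.8192

29.2571 %


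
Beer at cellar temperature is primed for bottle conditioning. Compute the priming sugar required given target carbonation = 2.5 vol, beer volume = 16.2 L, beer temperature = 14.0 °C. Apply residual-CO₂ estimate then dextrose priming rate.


residual = 14.695·(0.01821 + 0.09011·e^(−0.04·T));  sugar = (target − residual)·4.0·V
residual = 14.695·(0.01821 + 0.09011·e^(−0.04·14.0)) = 1.0240
sugar = (2.5 − 1.0240)·4.0·16.2

95.6466 g


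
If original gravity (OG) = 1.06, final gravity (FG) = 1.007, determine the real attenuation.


AA = (OG−FG)/(OG−1)·100;  RA = AA·0.8192
AA = (1.06 − 1.007)/(1.06 − 1)·100 = 88.3333
RA = 88.3333·0.8192

72.3627 %


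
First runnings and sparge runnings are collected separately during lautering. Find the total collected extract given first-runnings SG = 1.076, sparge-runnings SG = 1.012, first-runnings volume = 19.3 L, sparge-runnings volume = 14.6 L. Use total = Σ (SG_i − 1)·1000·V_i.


first = (1.076 − 1)·1000·19.3 = 1466.8000
sparge = (1.012 − 1)·1000·14.6 = 175.2000
total = 1466.8000 + 175.2000

1642.0000 gravity·L


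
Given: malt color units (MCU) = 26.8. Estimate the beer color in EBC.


SRM = 1.4922·MCU^0.6859;  EBC = SRM·1.97
SRM = 1.4922·26.8^0.6859 = 14.2359
EBC = 14.2359·1.97

28.0447 EBC


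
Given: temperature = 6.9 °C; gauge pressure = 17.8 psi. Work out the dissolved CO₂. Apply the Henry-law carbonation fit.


vols = (P + 14.695)·(0.01821 + 0.09011·e^(−0.04·T))
vols = (17.8 + 14.695)·(0.01821 + 0.09011·e^(−0.04·6.9))

2.8136 volumes


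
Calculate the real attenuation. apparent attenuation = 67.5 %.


RA = AA · 0.8192
RA = 67.5 · 0.8192

55.2960 %


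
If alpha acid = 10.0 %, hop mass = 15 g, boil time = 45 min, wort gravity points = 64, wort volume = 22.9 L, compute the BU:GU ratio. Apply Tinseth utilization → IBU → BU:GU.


U = 1.65·0.000125^(GP/1000)·(1−e^(−0.04t))/4.15;  IBU = (α/100)·m·U·1000/V;  BU:GU = IBU/GP
U = 1.65·0.000125^(64/1000)·(1−e^(−0.04·45))/4.15 = 0.1867
IBU = (10.0/100)·15·0.1867·1000/22.9 = 12.2300
BU:GU = 12.2300/64

0.1911


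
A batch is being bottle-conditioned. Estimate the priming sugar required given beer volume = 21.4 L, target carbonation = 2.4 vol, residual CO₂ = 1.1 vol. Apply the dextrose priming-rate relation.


sugar = (target − residual)·4.0·V
sugar = (2.4 − 1.1)·4.0·21.4

111.2800 g


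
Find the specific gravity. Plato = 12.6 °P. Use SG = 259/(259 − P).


SG = 259/(259 − 12.6)

1.0511


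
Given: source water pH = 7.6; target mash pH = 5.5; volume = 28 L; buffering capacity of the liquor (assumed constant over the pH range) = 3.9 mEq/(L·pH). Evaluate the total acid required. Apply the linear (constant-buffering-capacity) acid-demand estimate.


acid = buffering capacity · (pH_source − pH_target) · V
acid = 3.9 · (7.6 − 5.5) · 28

229.3200 mEq


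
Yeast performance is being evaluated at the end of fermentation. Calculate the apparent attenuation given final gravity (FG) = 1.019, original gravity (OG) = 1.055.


AA = (OG − FG)/(OG − 1) · 100
AA = (1.055 − 1.019)/(1.055 − 1) · 100

65.4545 %


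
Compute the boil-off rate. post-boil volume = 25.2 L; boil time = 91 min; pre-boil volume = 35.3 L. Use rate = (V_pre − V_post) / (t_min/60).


rate = (35.3 − 25.2) / (91/60)

6.6593 L/hr


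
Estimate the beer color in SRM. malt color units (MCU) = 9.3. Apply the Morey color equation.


SRM = 1.4922 · MCU^0.6859
SRM = 1.4922 · 9.3^0.6859

6.8883 SRM


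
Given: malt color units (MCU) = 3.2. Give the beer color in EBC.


SRM = 1.4922·MCU^0.6859;  EBC = SRM·1.97
SRM = 1.4922·3.2^0.6859 = 3.3137
EBC = 3.3137·1.97

6.5279 EBC


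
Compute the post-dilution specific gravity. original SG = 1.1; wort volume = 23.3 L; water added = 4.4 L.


SG_new = 1 + (SG_old − 1)·V_old/(V_old + V_water)
pts = (1.1 − 1)·1000·23.3/(23.3 + 4.4) = 84.1155
SG_new = 1 + 84.1155/1000

1.0841


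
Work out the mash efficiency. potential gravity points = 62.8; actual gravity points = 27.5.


efficiency = actual / potential × 100
efficiency = 27.5 / 62.8 × 100

43.7898 %


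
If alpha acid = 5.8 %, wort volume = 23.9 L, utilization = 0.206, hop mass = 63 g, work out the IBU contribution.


IBU = (α/100)·mass·U·1000 / V
IBU = (5.8/100)·63·0.206·1000 / 23.9

31.4947 IBU


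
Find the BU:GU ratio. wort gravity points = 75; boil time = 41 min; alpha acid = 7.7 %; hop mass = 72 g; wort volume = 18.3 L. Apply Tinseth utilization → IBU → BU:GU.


U = 1.65·0.000125^(GP/1000)·(1−e^(−0.04t))/4.15;  IBU = (α/100)·m·U·1000/V;  BU:GU = IBU/GP
U = 1.65·0.000125^(75/1000)·(1−e^(−0.04·41))/4.15 = 0.1633
IBU = (7.7/100)·72·0.1633·1000/18.3 = 49.4791
BU:GU = 49.4791/75

0.6597


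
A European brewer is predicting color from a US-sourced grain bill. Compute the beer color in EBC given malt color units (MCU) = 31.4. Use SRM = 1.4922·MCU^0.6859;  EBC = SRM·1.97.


SRM = 1.4922·31.4^0.6859 = 15.8698
EBC = 15.8698·1.97

31.2635 EBC


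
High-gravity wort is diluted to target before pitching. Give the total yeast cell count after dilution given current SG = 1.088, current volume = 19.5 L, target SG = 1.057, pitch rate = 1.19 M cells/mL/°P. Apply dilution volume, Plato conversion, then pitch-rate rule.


V_w = V·((SG_c−1)/(SG_t−1)−1);  °P = 259 − 259/SG_t;  cells = rate·(V+V_w)·°P
V_w = 19.5·((1.088−1)/(1.057−1)−1) = 10.6053
V_final = 19.5 + 10.6053 = 30.1053
°P = 259 − 259/1.057 = 13.9669
cells = 1.19·30.1053·13.9669

500.3674 billion cells


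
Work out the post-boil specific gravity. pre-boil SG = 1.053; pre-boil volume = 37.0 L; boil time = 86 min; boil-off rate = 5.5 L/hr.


V_post = V_pre − rate·(t/60);  SG_post = 1 + (SG_pre−1)·V_pre/V_post
V_post = 37.0 − 5.5·(86/60) = 29.1167
SG_post = 1 + (1.053 − 1)·37.0/29.1167

1.0673


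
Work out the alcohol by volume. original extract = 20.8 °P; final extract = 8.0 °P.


SG = 259/(259 − P);  ABV = (OG − FG)·131.25
OG = 259/(259 − 20.8) = 1.0873
FG = 259/(259 − 8.0) = 1.0319
ABV = (1.0873 − 1.0319)·131.25

7.2777 % ABV


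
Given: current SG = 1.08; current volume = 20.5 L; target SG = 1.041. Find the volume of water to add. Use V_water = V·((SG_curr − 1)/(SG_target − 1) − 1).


V_water = 20.5·((1.08 − 1)/(1.041 − 1) − 1)

19.5000 L


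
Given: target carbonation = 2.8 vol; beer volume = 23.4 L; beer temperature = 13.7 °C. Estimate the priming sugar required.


residual = 14.695·(0.01821 + 0.09011·e^(−0.04·T));  sugar = (target − residual)·4.0·V
residual = 14.695·(0.01821 + 0.09011·e^(−0.04·13.7)) = 1.0331
sugar = (2.8 − 1.0331)·4.0·23.4

165.3816 g


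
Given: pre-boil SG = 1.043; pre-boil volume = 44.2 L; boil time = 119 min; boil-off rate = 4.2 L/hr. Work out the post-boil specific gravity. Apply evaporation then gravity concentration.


V_post = V_pre − rate·(t/60);  SG_post = 1 + (SG_pre−1)·V_pre/V_post
V_post = 44.2 − 4.2·(119/60) = 35.8700
SG_post = 1 + (1.043 − 1)·44.2/35.8700

1.0530


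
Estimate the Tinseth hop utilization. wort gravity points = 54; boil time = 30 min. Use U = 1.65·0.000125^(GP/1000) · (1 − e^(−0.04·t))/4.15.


bigness = 1.65·0.000125^(54/1000) = 1.0156
boil_factor = (1 − e^(−0.04·30))/4.15 = 0.1684
U = 1.0156 · 0.1684

0.1710


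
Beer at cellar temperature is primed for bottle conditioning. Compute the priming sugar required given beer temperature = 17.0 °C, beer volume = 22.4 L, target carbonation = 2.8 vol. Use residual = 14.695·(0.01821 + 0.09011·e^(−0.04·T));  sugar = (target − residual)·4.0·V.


residual = 14.695·(0.01821 + 0.09011·e^(−0.04·17.0)) = 0.9384
sugar = (2.8 − 0.9384)·4.0·22.4

166.7957 g


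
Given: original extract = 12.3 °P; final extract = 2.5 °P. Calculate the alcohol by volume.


SG = 259/(259 − P);  ABV = (OG − FG)·131.25
OG = 259/(259 − 12.3) = 1.0499
FG = 259/(259 − 2.5) = 1.0097
ABV = (1.0499 − 1.0097)·131.25

5.2646 % ABV


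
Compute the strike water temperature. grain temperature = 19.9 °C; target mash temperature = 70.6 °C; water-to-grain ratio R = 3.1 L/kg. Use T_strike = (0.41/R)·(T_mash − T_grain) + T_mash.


T_strike = (0.41/3.1)·(70.6 − 19.9) + 70.6

77.3055 °C


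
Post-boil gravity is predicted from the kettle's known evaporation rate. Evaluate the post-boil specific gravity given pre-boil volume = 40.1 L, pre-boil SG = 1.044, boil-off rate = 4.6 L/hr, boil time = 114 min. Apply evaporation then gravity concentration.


V_post = V_pre − rate·(t/60);  SG_post = 1 + (SG_pre−1)·V_pre/V_post
V_post = 40.1 − 4.6·(114/60) = 31.3600
SG_post = 1 + (1.044 − 1)·40.1/31.3600

1.0563


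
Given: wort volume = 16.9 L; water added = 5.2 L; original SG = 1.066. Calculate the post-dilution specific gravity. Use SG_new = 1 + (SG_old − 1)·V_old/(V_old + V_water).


pts = (1.066 − 1)·1000·16.9/(16.9 + 5.2) = 50.4706
SG_new = 1 + 50.4706/1000

1.0505


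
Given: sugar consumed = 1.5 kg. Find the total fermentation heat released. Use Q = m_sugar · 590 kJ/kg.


Q = 1.5 · 590

885.0000 kJ


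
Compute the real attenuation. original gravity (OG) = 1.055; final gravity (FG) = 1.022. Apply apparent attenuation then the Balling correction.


AA = (OG−FG)/(OG−1)·100;  RA = AA·0.8192
AA = (1.055 − 1.022)/(1.055 − 1)·100 = 60.0000
RA = 60.0000·0.8192

49.1520 %


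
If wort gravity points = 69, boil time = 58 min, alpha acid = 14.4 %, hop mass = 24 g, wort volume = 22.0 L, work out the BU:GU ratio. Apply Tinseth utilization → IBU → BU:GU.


U = 1.65·0.000125^(GP/1000)·(1−e^(−0.04t))/4.15;  IBU = (α/100)·m·U·1000/V;  BU:GU = IBU/GP
U = 1.65·0.000125^(69/1000)·(1−e^(−0.04·58))/4.15 = 0.1928
IBU = (14.4/100)·24·0.1928·1000/22.0 = 30.2934
BU:GU = 30.2934/69

0.4390


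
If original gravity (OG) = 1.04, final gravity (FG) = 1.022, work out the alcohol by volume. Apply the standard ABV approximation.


ABV = (OG − FG) · 131.25
ABV = (1.04 − 1.022) · 131.25

2.3625 % ABV


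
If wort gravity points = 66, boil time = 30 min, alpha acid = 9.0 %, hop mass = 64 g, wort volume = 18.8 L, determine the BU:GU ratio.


U = 1.65·0.000125^(GP/1000)·(1−e^(−0.04t))/4.15;  IBU = (α/100)·m·U·1000/V;  BU:GU = IBU/GP
U = 1.65·0.000125^(66/1000)·(1−e^(−0.04·30))/4.15 = 0.1535
IBU = (9.0/100)·64·0.1535·1000/18.8 = 47.0385
BU:GU = 47.0385/66

0.7127


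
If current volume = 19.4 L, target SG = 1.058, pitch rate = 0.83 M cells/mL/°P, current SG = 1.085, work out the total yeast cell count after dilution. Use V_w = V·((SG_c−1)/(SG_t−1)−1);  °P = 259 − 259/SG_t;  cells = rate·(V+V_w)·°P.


V_w = 19.4·((1.085−1)/(1.058−1)−1) = 9.0310
V_final = 19.4 + 9.0310 = 28.4310
°P = 259 − 259/1.058 = 14.1985
cells = 0.83·28.4310·14.1985

335.0525 billion cells


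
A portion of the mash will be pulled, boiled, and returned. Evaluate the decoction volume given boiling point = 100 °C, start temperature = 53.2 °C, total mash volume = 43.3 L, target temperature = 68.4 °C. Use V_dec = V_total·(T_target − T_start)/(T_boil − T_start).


V_dec = 43.3·(68.4 − 53.2)/(100 − 53.2)

14.0632 L


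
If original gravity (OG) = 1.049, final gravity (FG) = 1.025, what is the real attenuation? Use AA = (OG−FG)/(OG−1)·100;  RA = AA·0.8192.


AA = (1.049 − 1.025)/(1.049 − 1)·100 = 48.9796
RA = 48.9796·0.8192

40.1241 %


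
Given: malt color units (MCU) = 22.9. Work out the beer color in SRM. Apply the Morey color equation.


SRM = 1.4922 · MCU^0.6859
SRM = 1.4922 · 22.9^0.6859

12.7802 SRM


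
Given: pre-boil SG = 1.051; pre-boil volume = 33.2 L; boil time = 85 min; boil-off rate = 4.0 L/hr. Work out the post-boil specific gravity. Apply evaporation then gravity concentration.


V_post = V_pre − rate·(t/60);  SG_post = 1 + (SG_pre−1)·V_pre/V_post
V_post = 33.2 − 4.0·(85/60) = 27.5333
SG_post = 1 + (1.051 − 1)·33.2/27.5333

1.0615


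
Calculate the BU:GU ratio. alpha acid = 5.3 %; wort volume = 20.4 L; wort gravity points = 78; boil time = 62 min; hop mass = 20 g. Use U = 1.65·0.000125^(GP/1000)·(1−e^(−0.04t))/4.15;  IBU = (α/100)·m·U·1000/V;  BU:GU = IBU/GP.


U = 1.65·0.000125^(78/1000)·(1−e^(−0.04·62))/4.15 = 0.1807
IBU = (5.3/100)·20·0.1807·1000/20.4 = 9.3905
BU:GU = 9.3905/78

0.1204


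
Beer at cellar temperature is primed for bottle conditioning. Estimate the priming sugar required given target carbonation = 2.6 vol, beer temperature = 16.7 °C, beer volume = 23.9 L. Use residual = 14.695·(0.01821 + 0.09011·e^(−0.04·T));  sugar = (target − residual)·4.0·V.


residual = 14.695·(0.01821 + 0.09011·e^(−0.04·16.7)) = 0.9465
sugar = (2.6 − 0.9465)·4.0·23.9

158.0708 g


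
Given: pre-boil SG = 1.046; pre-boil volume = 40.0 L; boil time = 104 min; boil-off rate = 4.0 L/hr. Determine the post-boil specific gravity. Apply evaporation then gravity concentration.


V_post = V_pre − rate·(t/60);  SG_post = 1 + (SG_pre−1)·V_pre/V_post
V_post = 40.0 − 4.0·(104/60) = 33.0667
SG_post = 1 + (1.046 − 1)·40.0/33.0667

1.0556


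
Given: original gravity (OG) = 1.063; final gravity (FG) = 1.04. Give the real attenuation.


AA = (OG−FG)/(OG−1)·100;  RA = AA·0.8192
AA = (1.063 − 1.04)/(1.063 − 1)·100 = 36.5079
RA = 36.5079·0.8192

29.9073 %


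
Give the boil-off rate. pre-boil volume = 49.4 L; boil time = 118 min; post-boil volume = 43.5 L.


rate = (V_pre − V_post) / (t_min/60)
rate = (49.4 − 43.5) / (118/60)

3.0000 L/hr


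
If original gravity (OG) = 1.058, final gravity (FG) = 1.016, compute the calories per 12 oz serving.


ABW = (OG−FG)·131.25·0.79/FG;  °P = 259 − 259/SG (for OG→OE and FG→AE);  RE = 0.1808·OE + 0.8192·AE;  Cal = (6.9·ABW + 4·(RE−0.1))·FG·3.55
ABW = (1.058 − 1.016)·131.25·0.79/1.016 = 4.2863
OE = 259 − 259/1.058 = 14.1985 °P
AE = 259 − 259/1.016 = 4.0787 °P
RE = 0.1808·14.1985 + 0.8192·4.0787 = 5.9084 °P
Cal = (6.9·4.2863 + 4·(5.9084−0.1))·1.016·3.55

190.4715 kcal


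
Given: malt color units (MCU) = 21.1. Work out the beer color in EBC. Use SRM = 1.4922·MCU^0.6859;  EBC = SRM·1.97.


SRM = 1.4922·21.1^0.6859 = 12.0824
EBC = 12.0824·1.97

23.8023 EBC


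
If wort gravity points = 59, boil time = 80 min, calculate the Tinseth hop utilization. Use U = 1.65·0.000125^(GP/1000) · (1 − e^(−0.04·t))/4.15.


bigness = 1.65·0.000125^(59/1000) = 0.9710
boil_factor = (1 − e^(−0.04·80))/4.15 = 0.2311
U = 0.9710 · 0.2311

0.2244


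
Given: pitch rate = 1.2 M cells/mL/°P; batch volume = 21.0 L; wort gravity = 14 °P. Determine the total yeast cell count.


cells (billions) = rate · V_L · °P
cells = 1.2 · 21.0 · 14

352.8000 billion cells


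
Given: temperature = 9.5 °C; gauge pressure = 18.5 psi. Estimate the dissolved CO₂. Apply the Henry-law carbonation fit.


vols = (P + 14.695)·(0.01821 + 0.09011·e^(−0.04·T))
vols = (18.5 + 14.695)·(0.01821 + 0.09011·e^(−0.04·9.5))

2.6500 volumes


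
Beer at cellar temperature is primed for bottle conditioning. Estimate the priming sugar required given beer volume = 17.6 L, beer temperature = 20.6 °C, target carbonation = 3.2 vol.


residual = 14.695·(0.01821 + 0.09011·e^(−0.04·T));  sugar = (target − residual)·4.0·V
residual = 14.695·(0.01821 + 0.09011·e^(−0.04·20.6)) = 0.8485
sugar = (3.2 − 0.8485)·4.0·17.6

165.5475 g


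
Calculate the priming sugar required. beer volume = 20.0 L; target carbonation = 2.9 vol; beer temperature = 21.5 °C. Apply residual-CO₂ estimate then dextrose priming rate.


residual = 14.695·(0.01821 + 0.09011·e^(−0.04·T));  sugar = (target − residual)·4.0·V
residual = 14.695·(0.01821 + 0.09011·e^(−0.04·21.5)) = 0.8279
sugar = (2.9 − 0.8279)·4.0·20.0

165.7654 g


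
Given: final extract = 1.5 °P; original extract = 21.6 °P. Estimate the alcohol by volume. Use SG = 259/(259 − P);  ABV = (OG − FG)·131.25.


OG = 259/(259 − 21.6) = 1.0910
FG = 259/(259 − 1.5) = 1.0058
ABV = (1.0910 − 1.0058)·131.25

11.1773 % ABV


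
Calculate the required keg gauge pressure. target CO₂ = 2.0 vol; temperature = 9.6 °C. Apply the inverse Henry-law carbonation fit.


psi = vols/(0.01821 + 0.09011·e^(−0.04·T)) − 14.695
psi = 2.0/(0.01821 + 0.09011·e^(−0.04·9.6)) − 14.695

10.4348 psi


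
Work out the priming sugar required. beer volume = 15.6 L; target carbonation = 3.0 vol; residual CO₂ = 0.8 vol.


sugar = (target − residual)·4.0·V
sugar = (3.0 − 0.8)·4.0·15.6

137.2800 g


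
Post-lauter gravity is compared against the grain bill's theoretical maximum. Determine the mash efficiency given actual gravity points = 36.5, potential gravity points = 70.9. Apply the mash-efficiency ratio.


efficiency = actual / potential × 100
efficiency = 36.5 / 70.9 × 100

51.4810 %


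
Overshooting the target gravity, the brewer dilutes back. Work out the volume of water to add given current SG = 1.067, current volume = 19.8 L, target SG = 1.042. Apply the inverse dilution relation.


V_water = V·((SG_curr − 1)/(SG_target − 1) − 1)
V_water = 19.8·((1.067 − 1)/(1.042 − 1) − 1)

11.7857 L


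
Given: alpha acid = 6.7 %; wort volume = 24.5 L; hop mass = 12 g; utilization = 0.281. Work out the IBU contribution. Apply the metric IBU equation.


IBU = (α/100)·mass·U·1000 / V
IBU = (6.7/100)·12·0.281·1000 / 24.5

9.2214 IBU


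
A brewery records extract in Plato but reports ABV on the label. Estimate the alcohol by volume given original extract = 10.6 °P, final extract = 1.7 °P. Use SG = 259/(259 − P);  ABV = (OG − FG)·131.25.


OG = 259/(259 − 10.6) = 1.0427
FG = 259/(259 − 1.7) = 1.0066
ABV = (1.0427 − 1.0066)·131.25

4.7337 % ABV


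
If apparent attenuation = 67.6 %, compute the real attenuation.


RA = AA · 0.8192
RA = 67.6 · 0.8192

55.3779 %


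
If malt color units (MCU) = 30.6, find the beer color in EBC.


SRM = 1.4922·MCU^0.6859;  EBC = SRM·1.97
SRM = 1.4922·30.6^0.6859 = 15.5913
EBC = 15.5913·1.97

30.7149 EBC


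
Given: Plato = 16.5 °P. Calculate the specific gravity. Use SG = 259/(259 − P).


SG = 259/(259 − 16.5)

1.0680


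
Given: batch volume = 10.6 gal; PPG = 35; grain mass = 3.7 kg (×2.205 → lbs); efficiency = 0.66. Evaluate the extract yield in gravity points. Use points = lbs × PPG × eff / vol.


lbs = 3.7 × 2.205 = 8.1585
points = 8.1585 × 35 × 0.66 / 10.6

17.7794 points


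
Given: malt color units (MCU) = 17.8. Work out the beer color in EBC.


SRM = 1.4922·MCU^0.6859;  EBC = SRM·1.97
SRM = 1.4922·17.8^0.6859 = 10.7520
EBC = 10.7520·1.97

21.1815 EBC


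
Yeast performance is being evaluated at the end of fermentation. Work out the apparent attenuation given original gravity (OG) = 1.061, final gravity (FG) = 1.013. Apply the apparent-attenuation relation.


AA = (OG − FG)/(OG − 1) · 100
AA = (1.061 − 1.013)/(1.061 − 1) · 100

78.6885 %


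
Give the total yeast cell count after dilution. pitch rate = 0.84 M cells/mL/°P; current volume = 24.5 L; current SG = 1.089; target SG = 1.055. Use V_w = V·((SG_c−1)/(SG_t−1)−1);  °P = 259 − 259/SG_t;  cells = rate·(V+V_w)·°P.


V_w = 24.5·((1.089−1)/(1.055−1)−1) = 15.1455
V_final = 24.5 + 15.1455 = 39.6455
°P = 259 − 259/1.055 = 13.5024
cells = 0.84·39.6455·13.5024

449.6584 billion cells


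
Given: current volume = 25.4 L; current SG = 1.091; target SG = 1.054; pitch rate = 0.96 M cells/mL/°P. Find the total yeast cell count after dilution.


V_w = V·((SG_c−1)/(SG_t−1)−1);  °P = 259 − 259/SG_t;  cells = rate·(V+V_w)·°P
V_w = 25.4·((1.091−1)/(1.054−1)−1) = 17.4037
V_final = 25.4 + 17.4037 = 42.8037
°P = 259 − 259/1.054 = 13.2694
cells = 0.96·42.8037·13.2694

545.2623 billion cells


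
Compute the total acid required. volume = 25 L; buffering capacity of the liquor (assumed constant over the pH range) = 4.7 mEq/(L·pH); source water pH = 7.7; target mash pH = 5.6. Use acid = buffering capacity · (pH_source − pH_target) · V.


acid = 4.7 · (7.7 − 5.6) · 25

246.7500 mEq
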